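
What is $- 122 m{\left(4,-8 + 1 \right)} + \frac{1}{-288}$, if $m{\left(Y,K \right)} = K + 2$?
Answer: $\frac{175679}{288} \approx 610.0$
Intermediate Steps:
$m{\left(Y,K \right)} = 2 + K$
$- 122 m{\left(4,-8 + 1 \right)} + \frac{1}{-288} = - 122 \left(2 + \left(-8 + 1\right)\right) + \frac{1}{-288} = - 122 \left(2 - 7\right) - \frac{1}{288} = \left(-122\right) \left(-5\right) - \frac{1}{288} = 610 - \frac{1}{288} = \frac{175679}{288}$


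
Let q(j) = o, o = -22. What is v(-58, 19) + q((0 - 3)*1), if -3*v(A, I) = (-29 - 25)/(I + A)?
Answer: -292/13 ≈ -22.462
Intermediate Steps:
v(A, I) = 18/(A + I) (v(A, I) = -(-29 - 25)/(3*(I + A)) = -(-18)/(A + I) = 18/(A + I))
q(j) = -22
v(-58, 19) + q((0 - 3)*1) = 18/(-58 + 19) - 22 = 18/(-39) - 22 = 18*(-1/39) - 22 = -6/13 - 22 = -292/13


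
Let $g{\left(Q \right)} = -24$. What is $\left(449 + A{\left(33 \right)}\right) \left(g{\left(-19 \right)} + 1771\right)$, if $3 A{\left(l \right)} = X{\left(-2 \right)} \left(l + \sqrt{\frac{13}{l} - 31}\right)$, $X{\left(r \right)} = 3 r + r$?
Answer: $630667 - \frac{13976 i \sqrt{33330}}{99} \approx 6.3067 \cdot 10^{5} - 25773.0 i$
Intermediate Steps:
$X{\left(r \right)} = 4 r$
$A{\left(l \right)} = - \frac{8 l}{3} - \frac{8 \sqrt{-31 + \frac{13}{l}}}{3}$ ($A{\left(l \right)} = \frac{4 \left(-2\right) \left(l + \sqrt{\frac{13}{l} - 31}\right)}{3} = \frac{\left(-8\right) \left(l + \sqrt{-31 + \frac{13}{l}}\right)}{3} = \frac{- 8 l - 8 \sqrt{-31 + \frac{13}{l}}}{3} = - \frac{8 l}{3} - \frac{8 \sqrt{-31 + \frac{13}{l}}}{3}$)
$\left(449 + A{\left(33 \right)}\right) \left(g{\left(-19 \right)} + 1771\right) = \left(449 - \left(88 + \frac{8 \sqrt{- \frac{-13 + 31 \cdot 33}{33}}}{3}\right)\right) \left(-24 + 1771\right) = \left(449 - \left(88 + \frac{8 \sqrt{\left(-1\right) \frac{1}{33} \left(-13 + 1023\right)}}{3}\right)\right) 1747 = \left(449 - \left(88 + \frac{8 \sqrt{\left(-1\right) \frac{1}{33} \cdot 1010}}{3}\right)\right) 1747 = \left(449 - \left(88 + \frac{8 \sqrt{- \frac{1010}{33}}}{3}\right)\right) 1747 = \left(449 - \left(88 + \frac{8 \frac{i \sqrt{33330}}{33}}{3}\right)\right) 1747 = \left(449 - \left(88 + \frac{8 i \sqrt{33330}}{99}\right)\right) 1747 = \left(361 - \frac{8 i \sqrt{33330}}{99}\right) 1747 = 630667 - \frac{13976 i \sqrt{33330}}{99}$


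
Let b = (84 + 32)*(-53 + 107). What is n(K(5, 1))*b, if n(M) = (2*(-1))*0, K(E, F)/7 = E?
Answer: 0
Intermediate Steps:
K(E, F) = 7*E
b = 6264 (b = 116*54 = 6264)
n(M) = 0 (n(M) = -2*0 = 0)
n(K(5, 1))*b = 0*6264 = 0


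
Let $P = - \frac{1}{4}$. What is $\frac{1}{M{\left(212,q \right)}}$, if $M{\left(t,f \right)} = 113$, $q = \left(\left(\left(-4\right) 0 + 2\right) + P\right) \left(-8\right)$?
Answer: $\frac{1}{113} \approx 0.0088496$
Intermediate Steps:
$P = - \frac{1}{4}$ ($P = \left(-1\right) \frac{1}{4} = - \frac{1}{4} \approx -0.25$)
$q = -14$ ($q = \left(\left(\left(-4\right) 0 + 2\right) - \frac{1}{4}\right) \left(-8\right) = \left(\left(0 + 2\right) - \frac{1}{4}\right) \left(-8\right) = \left(2 - \frac{1}{4}\right) \left(-8\right) = \frac{7}{4} \left(-8\right) = -14$)
$\frac{1}{M{\left(212,q \right)}} = \frac{1}{113}$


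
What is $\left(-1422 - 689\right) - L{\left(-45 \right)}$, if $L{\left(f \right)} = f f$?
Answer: $-4136$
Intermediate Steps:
$L{\left(f \right)} = f^{2}$
$\left(-1422 - 689\right) - L{\left(-45 \right)} = \left(-1422 - 689\right) - \left(-45\right)^{2} = \left(-1422 - 689\right) - 2025 = -2111 - 2025 = -4136$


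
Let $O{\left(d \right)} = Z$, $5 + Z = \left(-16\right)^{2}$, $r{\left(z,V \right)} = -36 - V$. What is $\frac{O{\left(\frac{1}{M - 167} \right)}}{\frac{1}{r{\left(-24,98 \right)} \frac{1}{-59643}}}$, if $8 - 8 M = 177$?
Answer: $\frac{33634}{59643} \approx 0.56392$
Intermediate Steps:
$M = - \frac{169}{8}$ ($M = 1 - \frac{177}{8} = - \frac{169}{8} \approx -21.125$)
$Z = 251$ ($Z = -5 + \left(-16\right)^{2} = -5 + 256 = 251$)
$O{\left(d \right)} = 251$
$\frac{O{\left(\frac{1}{M - 167} \right)}}{\frac{1}{r{\left(-24,98 \right)} \frac{1}{-59643}}} = \frac{251}{\frac{1}{\left(-36 - 98\right) \frac{1}{-59643}}} = \frac{251}{\frac{1}{\left(-36 - 98\right) \left(- \frac{1}{59643}\right)}} = \frac{251}{\frac{1}{\left(-134\right) \left(- \frac{1}{59643}\right)}} = \frac{251}{\frac{1}{\frac{134}{59643}}} = \frac{251}{\frac{59643}{134}} = 251 \cdot \frac{134}{59643} = \frac{33634}{59643}$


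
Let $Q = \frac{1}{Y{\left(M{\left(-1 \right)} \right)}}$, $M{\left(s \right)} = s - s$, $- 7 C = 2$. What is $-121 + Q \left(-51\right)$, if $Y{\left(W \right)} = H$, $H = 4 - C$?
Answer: $- \frac{1329}{10} \approx -132.9$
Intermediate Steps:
$C = - \frac{2}{7}$ ($C = \left(- \frac{1}{7}\right) 2 = - \frac{2}{7} \approx -0.28571$)
$M{\left(s \right)} = 0$
$H = \frac{30}{7}$ ($H = 4 - - \frac{2}{7} = 4 + \frac{2}{7} = \frac{30}{7} \approx 4.2857$)
$Y{\left(W \right)} = \frac{30}{7}$
$Q = \frac{7}{30}$ ($Q = \frac{1}{\frac{30}{7}} = \frac{7}{30} \approx 0.23333$)
$-121 + Q \left(-51\right) = -121 + \frac{7}{30} \left(-51\right) = -121 - \frac{119}{10} = - \frac{1329}{10}$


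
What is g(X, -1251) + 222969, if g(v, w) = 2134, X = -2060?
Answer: 225103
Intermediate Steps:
g(X, -1251) + 222969 = 2134 + 222969 = 225103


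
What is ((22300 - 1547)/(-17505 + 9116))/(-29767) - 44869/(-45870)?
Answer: 1018675505687/1041313063710 ≈ 0.97826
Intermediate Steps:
((22300 - 1547)/(-17505 + 9116))/(-29767) - 44869/(-45870) = (20753/(-8389))*(-1/29767) - 44869*(-1/45870) = (20753*(-1/8389))*(-1/29767) + 4079/4170 = -20753/8389*(-1/29767) + 4079/4170 = 20753/249715363 + 4079/4170 = 1018675505687/1041313063710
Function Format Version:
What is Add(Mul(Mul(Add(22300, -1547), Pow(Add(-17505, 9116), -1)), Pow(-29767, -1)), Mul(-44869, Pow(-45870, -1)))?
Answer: Rational(1018675505687, 1041313063710) ≈ 0.97826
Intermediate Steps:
Add(Mul(Mul(Add(22300, -1547), Pow(Add(-17505, 9116), -1)), Pow(-29767, -1)), Mul(-44869, Pow(-45870, -1))) = Add(Mul(Mul(20753, Pow(-8389, -1)), Rational(-1, 29767)), Mul(-44869, Rational(-1, 45870))) = Add(Mul(Mul(20753, Rational(-1, 8389)), Rational(-1, 29767)), Rational(4079, 4170)) = Add(Mul(Rational(-20753, 8389), Rational(-1, 29767)), Rational(4079, 4170)) = Add(Rational(20753, 249715363), Rational(4079, 4170)) = Rational(1018675505687, 1041313063710)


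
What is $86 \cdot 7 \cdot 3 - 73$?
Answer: $1733$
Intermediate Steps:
$86 \cdot 7 \cdot 3 - 73 = 86 \cdot 21 - 73 = 1806 - 73 = 1733$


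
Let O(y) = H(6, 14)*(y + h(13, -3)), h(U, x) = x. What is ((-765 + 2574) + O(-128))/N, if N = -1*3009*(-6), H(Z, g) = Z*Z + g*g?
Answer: -28583/18054 ≈ -1.5832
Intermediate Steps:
H(Z, g) = Z² + g²
O(y) = -696 + 232*y (O(y) = (6² + 14²)*(y - 3) = (36 + 196)*(-3 + y) = 232*(-3 + y) = -696 + 232*y)
N = 18054 (N = -3009*(-6) = 18054)
((-765 + 2574) + O(-128))/N = ((-765 + 2574) + (-696 + 232*(-128)))/18054 = (1809 + (-696 - 29696))*(1/18054) = (1809 - 30392)*(1/18054) = -28583*1/18054 = -28583/18054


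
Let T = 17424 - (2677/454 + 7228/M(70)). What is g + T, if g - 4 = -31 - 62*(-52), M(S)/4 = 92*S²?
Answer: 2109576117611/102331600 ≈ 20615.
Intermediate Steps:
M(S) = 368*S² (M(S) = 4*(92*S²) = 368*S²)
g = 3197 (g = 4 + (-31 - 62*(-52)) = 4 + (-31 + 3224) = 4 + 3193 = 3197)
T = 1782421992411/102331600 (T = 17424 - (2677/454 + 7228/((368*70²))) = 17424 - (2677*(1/454) + 7228/((368*4900))) = 17424 - (2677/454 + 7228/1803200) = 17424 - (2677/454 + 7228*(1/1803200)) = 17424 - (2677/454 + 1807/450800) = 17424 - 1*603805989/102331600 = 17424 - 603805989/102331600 = 1782421992411/102331600 ≈ 17418.)
g + T = 3197 + 1782421992411/102331600 = 2109576117611/102331600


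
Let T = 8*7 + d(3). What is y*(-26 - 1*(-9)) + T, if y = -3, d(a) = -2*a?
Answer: 101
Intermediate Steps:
T = 50 (T = 8*7 - 2*3 = 56 - 6 = 50)
y*(-26 - 1*(-9)) + T = -3*(-26 - 1*(-9)) + 50 = -3*(-26 + 9) + 50 = -3*(-17) + 50 = 51 + 50 = 101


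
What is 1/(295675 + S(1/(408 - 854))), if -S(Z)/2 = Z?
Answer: 223/65935526 ≈ 3.3821e-6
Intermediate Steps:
S(Z) = -2*Z
1/(295675 + S(1/(408 - 854))) = 1/(295675 - 2/(408 - 854)) = 1/(295675 - 2/(-446)) = 1/(295675 - 2*(-1/446)) = 1/(295675 + 1/223) = 1/(65935526/223) = 223/65935526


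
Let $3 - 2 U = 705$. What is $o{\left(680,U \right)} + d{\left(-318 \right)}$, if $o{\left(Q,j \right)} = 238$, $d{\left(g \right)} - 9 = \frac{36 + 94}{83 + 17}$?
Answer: $\frac{2483}{10} \approx 248.3$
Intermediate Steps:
$U = -351$ ($U = \frac{3}{2} - \frac{705}{2} = -351$)
$d{\left(g \right)} = \frac{103}{10}$ ($d{\left(g \right)} = 9 + \frac{36 + 94}{83 + 17} = 9 + \frac{130}{100} = 9 + 130 \cdot \frac{1}{100} = 9 + \frac{13}{10} = \frac{103}{10}$)
$o{\left(680,U \right)} + d{\left(-318 \right)} = 238 + \frac{103}{10} = \frac{2483}{10}$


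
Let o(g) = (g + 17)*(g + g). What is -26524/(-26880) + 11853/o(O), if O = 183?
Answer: 2354339/2049600 ≈ 1.1487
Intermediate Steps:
o(g) = 2*g*(17 + g) (o(g) = (17 + g)*(2*g) = 2*g*(17 + g))
-26524/(-26880) + 11853/o(O) = -26524/(-26880) + 11853/((2*183*(17 + 183))) = -26524*(-1/26880) + 11853/((2*183*200)) = 6631/6720 + 11853/73200 = 6631/6720 + 11853*(1/73200) = 6631/6720 + 3951/24400 = 2354339/2049600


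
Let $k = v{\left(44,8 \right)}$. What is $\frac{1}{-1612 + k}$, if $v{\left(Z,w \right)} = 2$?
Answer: $- \frac{1}{1610} \approx -0.00062112$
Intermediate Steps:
$k = 2$
$\frac{1}{-1612 + k} = \frac{1}{-1612 + 2} = \frac{1}{-1610} = - \frac{1}{1610}$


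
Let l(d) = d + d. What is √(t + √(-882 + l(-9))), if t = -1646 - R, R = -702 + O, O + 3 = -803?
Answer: √(-138 + 30*I) ≈ 1.2695 + 11.816*I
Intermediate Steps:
O = -806 (O = -3 - 803 = -806)
l(d) = 2*d
R = -1508 (R = -702 - 806 = -1508)
t = -138 (t = -1646 - 1*(-1508) = -1646 + 1508 = -138)
√(t + √(-882 + l(-9))) = √(-138 + √(-882 + 2*(-9))) = √(-138 + √(-882 - 18)) = √(-138 + √(-900)) = √(-138 + 30*I)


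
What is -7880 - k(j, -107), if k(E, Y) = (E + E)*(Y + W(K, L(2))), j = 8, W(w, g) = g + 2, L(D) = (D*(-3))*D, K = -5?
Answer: -6008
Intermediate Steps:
L(D) = -3*D² (L(D) = (-3*D)*D = -3*D²)
W(w, g) = 2 + g
k(E, Y) = 2*E*(-10 + Y) (k(E, Y) = (E + E)*(Y + (2 - 3*2²)) = (2*E)*(Y + (2 - 3*4)) = (2*E)*(Y + (2 - 12)) = (2*E)*(Y - 10) = (2*E)*(-10 + Y) = 2*E*(-10 + Y))
-7880 - k(j, -107) = -7880 - 2*8*(-10 - 107) = -7880 - 2*8*(-117) = -7880 - 1*(-1872) = -7880 + 1872 = -6008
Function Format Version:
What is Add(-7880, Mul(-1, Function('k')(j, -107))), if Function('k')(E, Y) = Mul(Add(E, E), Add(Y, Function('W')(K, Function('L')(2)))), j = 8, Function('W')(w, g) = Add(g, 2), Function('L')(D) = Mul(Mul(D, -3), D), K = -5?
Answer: -6008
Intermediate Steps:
Function('L')(D) = Mul(-3, Pow(D, 2)) (Function('L')(D) = Mul(Mul(-3, D), D) = Mul(-3, Pow(D, 2)))
Function('W')(w, g) = Add(2, g)
Function('k')(E, Y) = Mul(2, E, Add(-10, Y)) (Function('k')(E, Y) = Mul(Add(E, E), Add(Y, Add(2, Mul(-3, Pow(2, 2))))) = Mul(Mul(2, E), Add(Y, Add(2, Mul(-3, 4)))) = Mul(Mul(2, E), Add(Y, Add(2, -12))) = Mul(Mul(2, E), Add(Y, -10)) = Mul(Mul(2, E), Add(-10, Y)) = Mul(2, E, Add(-10, Y)))
Add(-7880, Mul(-1, Function('k')(j, -107))) = Add(-7880, Mul(-1, Mul(2, 8, Add(-10, -107)))) = Add(-7880, Mul(-1, Mul(2, 8, -117))) = Add(-7880, Mul(-1, -1872)) = Add(-7880, 1872) = -6008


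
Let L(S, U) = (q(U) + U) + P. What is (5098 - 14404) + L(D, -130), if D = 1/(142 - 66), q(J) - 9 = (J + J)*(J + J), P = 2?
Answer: 58175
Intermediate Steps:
q(J) = 9 + 4*J**2 (q(J) = 9 + (J + J)*(J + J) = 9 + (2*J)*(2*J) = 9 + 4*J**2)
D = 1/76 ≈ 0.013158
L(S, U) = 11 + U + 4*U**2 (L(S, U) = ((9 + 4*U**2) + U) + 2 = (9 + U + 4*U**2) + 2 = 11 + U + 4*U**2)
(5098 - 14404) + L(D, -130) = (5098 - 14404) + (11 - 130 + 4*(-130)**2) = -9306 + (11 - 130 + 4*16900) = -9306 + (11 - 130 + 67600) = -9306 + 67481 = 58175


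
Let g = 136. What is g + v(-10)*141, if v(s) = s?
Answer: -1274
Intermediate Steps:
g + v(-10)*141 = 136 - 10*141 = 136 - 1410 = -1274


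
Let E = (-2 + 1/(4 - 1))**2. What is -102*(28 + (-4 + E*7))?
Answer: -13294/3 ≈ -4431.3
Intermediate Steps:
E = 25/9 (E = (-2 + 1/3)**2 = (-5/3)**2 = 25/9 ≈ 2.7778)
-102*(28 + (-4 + E*7)) = -102*(28 + (-4 + (25/9)*7)) = -102*(28 + (-4 + 175/9)) = -102*(28 + 139/9) = -102*391/9 = -13294/3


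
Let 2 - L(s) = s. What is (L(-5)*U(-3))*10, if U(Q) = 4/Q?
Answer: -280/3 ≈ -93.333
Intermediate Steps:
L(s) = 2 - s
(L(-5)*U(-3))*10 = ((2 - 1*(-5))*(4/(-3)))*10 = ((2 + 5)*(4*(-1/3)))*10 = (7*(-4/3))*10 = -28/3*10 = -280/3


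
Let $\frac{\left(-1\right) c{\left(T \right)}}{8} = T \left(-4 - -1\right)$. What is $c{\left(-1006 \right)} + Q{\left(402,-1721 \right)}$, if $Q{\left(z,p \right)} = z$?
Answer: $-23742$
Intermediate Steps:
$c{\left(T \right)} = 24 T$ ($c{\left(T \right)} = - 8 T \left(-4 - -1\right) = - 8 T \left(-4 + 1\right) = - 8 T \left(-3\right) = - 8 \left(- 3 T\right) = 24 T$)
$c{\left(-1006 \right)} + Q{\left(402,-1721 \right)} = 24 \left(-1006\right) + 402 = -24144 + 402 = -23742$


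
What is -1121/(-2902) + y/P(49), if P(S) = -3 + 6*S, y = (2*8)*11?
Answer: 836963/844482 ≈ 0.99110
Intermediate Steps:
y = 176 (y = 16*11 = 176)
-1121/(-2902) + y/P(49) = -1121/(-2902) + 176/(-3 + 6*49) = -1121*(-1/2902) + 176/(-3 + 294) = 1121/2902 + 176/291 = 836963/844482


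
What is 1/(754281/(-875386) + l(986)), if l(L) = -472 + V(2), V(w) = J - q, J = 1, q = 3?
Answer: -875386/415687245 ≈ -0.0021059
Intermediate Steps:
V(w) = -2 (V(w) = 1 - 1*3 = 1 - 3 = -2)
l(L) = -474 (l(L) = -472 - 2 = -474)
1/(754281/(-875386) + l(986)) = 1/(754281/(-875386) - 474) = 1/(754281*(-1/875386) - 474) = 1/(-754281/875386 - 474) = 1/(-415687245/875386) = -875386/415687245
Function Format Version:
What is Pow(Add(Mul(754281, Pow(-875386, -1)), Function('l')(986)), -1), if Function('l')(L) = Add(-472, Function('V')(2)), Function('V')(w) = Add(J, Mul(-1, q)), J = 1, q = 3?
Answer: Rational(-875386, 415687245) ≈ -0.0021059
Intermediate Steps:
Function('V')(w) = -2 (Function('V')(w) = Add(1, Mul(-1, 3)) = Add(1, -3) = -2)
Function('l')(L) = -474 (Function('l')(L) = Add(-472, -2) = -474)
Pow(Add(Mul(754281, Pow(-875386, -1)), Function('l')(986)), -1) = Pow(Add(Mul(754281, Pow(-875386, -1)), -474), -1) = Pow(Add(Mul(754281, Rational(-1, 875386)), -474), -1) = Pow(Add(Rational(-754281, 875386), -474), -1) = Pow(Rational(-415687245, 875386), -1) = Rational(-875386, 415687245)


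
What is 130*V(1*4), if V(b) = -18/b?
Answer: -585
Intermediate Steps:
130*V(1*4) = 130*(-18/(1*4)) = 130*(-18/4) = 130*(-18*1/4) = 130*(-9/2) = -585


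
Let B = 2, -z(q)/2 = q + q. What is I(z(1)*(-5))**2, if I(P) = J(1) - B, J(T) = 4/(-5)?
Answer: 196/25 ≈ 7.8400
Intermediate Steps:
J(T) = -4/5 (J(T) = 4*(-1/5) = -4/5)
z(q) = -4*q (z(q) = -2*(q + q) = -4*q)
I(P) = -14/5 (I(P) = -4/5 - 1*2 = -4/5 - 2 = -14/5)
I(z(1)*(-5))**2 = (-14/5)**2 = 196/25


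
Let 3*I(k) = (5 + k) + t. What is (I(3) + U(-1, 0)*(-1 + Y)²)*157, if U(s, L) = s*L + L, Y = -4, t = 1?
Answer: 471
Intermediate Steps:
I(k) = 2 + k/3 (I(k) = ((5 + k) + 1)/3 = (6 + k)/3 = 2 + k/3)
U(s, L) = L + L*s (U(s, L) = L*s + L = L + L*s)
(I(3) + U(-1, 0)*(-1 + Y)²)*157 = ((2 + (⅓)*3) + (0*(1 - 1))*(-1 - 4)²)*157 = ((2 + 1) + (0*0)*(-5)²)*157 = (3 + 0*25)*157 = (3 + 0)*157 = 3*157 = 471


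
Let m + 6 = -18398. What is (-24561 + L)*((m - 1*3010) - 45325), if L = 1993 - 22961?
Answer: 3038559931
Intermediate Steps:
m = -18404 (m = -6 - 18398 = -18404)
L = -20968
(-24561 + L)*((m - 1*3010) - 45325) = (-24561 - 20968)*((-18404 - 1*3010) - 45325) = -45529*((-18404 - 3010) - 45325) = -45529*(-21414 - 45325) = -45529*(-66739) = 3038559931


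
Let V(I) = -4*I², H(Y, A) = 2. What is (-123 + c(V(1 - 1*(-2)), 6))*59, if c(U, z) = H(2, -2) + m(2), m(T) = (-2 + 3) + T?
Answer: -6962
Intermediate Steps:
m(T) = 1 + T
c(U, z) = 5 (c(U, z) = 2 + (1 + 2) = 2 + 3 = 5)
(-123 + c(V(1 - 1*(-2)), 6))*59 = (-123 + 5)*59 = -118*59 = -6962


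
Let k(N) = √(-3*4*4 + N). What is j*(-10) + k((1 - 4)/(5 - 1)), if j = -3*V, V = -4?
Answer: -120 + I*√195/2 ≈ -120.0 + 6.9821*I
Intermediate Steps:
j = 12 (j = -3*(-4) = 12)
k(N) = √(-48 + N) (k(N) = √(-12*4 + N) = √(-48 + N))
j*(-10) + k((1 - 4)/(5 - 1)) = 12*(-10) + √(-48 + (1 - 4)/(5 - 1)) = -120 + √(-48 - 3/4) = -120 + √(-48 - 3*¼) = -120 + √(-48 - ¾) = -120 + √(-195/4) = -120 + I*√195/2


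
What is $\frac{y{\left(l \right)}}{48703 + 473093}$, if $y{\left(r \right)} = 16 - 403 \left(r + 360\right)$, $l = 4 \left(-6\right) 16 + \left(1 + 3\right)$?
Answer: $\frac{673}{43483} \approx 0.015477$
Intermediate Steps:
$l = -380$ ($l = \left(-24\right) 16 + 4 = -384 + 4 = -380$)
$y{\left(r \right)} = -145064 - 403 r$ ($y{\left(r \right)} = 16 - 403 \left(360 + r\right) = 16 - \left(145080 + 403 r\right) = -145064 - 403 r$)
$\frac{y{\left(l \right)}}{48703 + 473093} = \frac{-145064 - -153140}{48703 + 473093} = \frac{-145064 + 153140}{521796} = 8076 \cdot \frac{1}{521796} = \frac{673}{43483}$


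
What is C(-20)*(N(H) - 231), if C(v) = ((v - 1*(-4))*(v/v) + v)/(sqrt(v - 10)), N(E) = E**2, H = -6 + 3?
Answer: -1332*I*sqrt(30)/5 ≈ -1459.1*I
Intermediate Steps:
H = -3
C(v) = (4 + 2*v)/sqrt(-10 + v) (C(v) = ((v + 4)*1 + v)/(sqrt(-10 + v)) = ((4 + v)*1 + v)/sqrt(-10 + v) = ((4 + v) + v)/sqrt(-10 + v) = (4 + 2*v)/sqrt(-10 + v))
C(-20)*(N(H) - 231) = (2*(2 - 20)/sqrt(-10 - 20))*((-3)**2 - 231) = (2*(-18)/sqrt(-30))*(9 - 231) = (2*(-I*sqrt(30)/30)*(-18))*(-222) = (6*I*sqrt(30)/5)*(-222) = -1332*I*sqrt(30)/5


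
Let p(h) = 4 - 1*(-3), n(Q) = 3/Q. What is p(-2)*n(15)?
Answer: 7/5 ≈ 1.4000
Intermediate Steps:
p(h) = 7 (p(h) = 4 + 3 = 7)
p(-2)*n(15) = 7*(3/15) = 7*(3*(1/15)) = 7*(⅕) = 7/5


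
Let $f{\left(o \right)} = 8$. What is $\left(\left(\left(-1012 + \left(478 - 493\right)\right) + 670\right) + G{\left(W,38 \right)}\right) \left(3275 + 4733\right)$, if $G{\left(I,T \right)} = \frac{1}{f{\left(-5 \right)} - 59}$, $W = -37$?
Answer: $- \frac{145809664}{51} \approx -2.859 \cdot 10^{6}$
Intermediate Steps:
$G{\left(I,T \right)} = - \frac{1}{51}$ ($G{\left(I,T \right)} = \frac{1}{8 - 59} = \frac{1}{-51} = - \frac{1}{51}$)
$\left(\left(\left(-1012 + \left(478 - 493\right)\right) + 670\right) + G{\left(W,38 \right)}\right) \left(3275 + 4733\right) = \left(\left(\left(-1012 + \left(478 - 493\right)\right) + 670\right) - \frac{1}{51}\right) \left(3275 + 4733\right) = \left(\left(\left(-1012 + \left(478 - 493\right)\right) + 670\right) - \frac{1}{51}\right) 8008 = \left(\left(\left(-1012 - 15\right) + 670\right) - \frac{1}{51}\right) 8008 = \left(\left(-1027 + 670\right) - \frac{1}{51}\right) 8008 = \left(-357 - \frac{1}{51}\right) 8008 = \left(- \frac{18208}{51}\right) 8008 = - \frac{145809664}{51}$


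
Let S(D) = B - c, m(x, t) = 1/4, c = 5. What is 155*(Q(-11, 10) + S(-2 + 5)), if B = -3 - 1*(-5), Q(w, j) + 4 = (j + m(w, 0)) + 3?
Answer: 3875/4 ≈ 968.75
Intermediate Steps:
m(x, t) = ¼
Q(w, j) = -¾ + j (Q(w, j) = -4 + ((j + ¼) + 3) = -4 + ((¼ + j) + 3) = -4 + (13/4 + j) = -¾ + j)
B = 2 (B = -3 + 5 = 2)
S(D) = -3 (S(D) = 2 - 1*5 = 2 - 5 = -3)
155*(Q(-11, 10) + S(-2 + 5)) = 155*((-¾ + 10) - 3) = 155*(37/4 - 3) = 155*(25/4) = 3875/4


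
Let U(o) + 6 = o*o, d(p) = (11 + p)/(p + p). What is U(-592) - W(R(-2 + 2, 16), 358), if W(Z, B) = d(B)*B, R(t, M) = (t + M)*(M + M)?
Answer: 700547/2 ≈ 3.5027e+5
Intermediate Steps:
d(p) = (11 + p)/(2*p) (d(p) = (11 + p)/((2*p)) = (11 + p)*(1/(2*p)) = (11 + p)/(2*p))
R(t, M) = 2*M*(M + t) (R(t, M) = (M + t)*(2*M) = 2*M*(M + t))
U(o) = -6 + o² (U(o) = -6 + o*o = -6 + o²)
W(Z, B) = 11/2 + B/2 (W(Z, B) = ((11 + B)/(2*B))*B = 11/2 + B/2)
U(-592) - W(R(-2 + 2, 16), 358) = (-6 + (-592)²) - (11/2 + (½)*358) = (-6 + 350464) - (11/2 + 179) = 350458 - 1*369/2 = 350458 - 369/2 = 700547/2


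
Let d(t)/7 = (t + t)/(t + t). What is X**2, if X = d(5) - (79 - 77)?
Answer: 25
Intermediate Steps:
d(t) = 7 (d(t) = 7*((t + t)/(t + t)) = 7*((2*t)/((2*t))) = 7*((2*t)*(1/(2*t))) = 7*1 = 7)
X = 5 (X = 7 - (79 - 77) = 7 - 1*2 = 7 - 2 = 5)
X**2 = 5**2 = 25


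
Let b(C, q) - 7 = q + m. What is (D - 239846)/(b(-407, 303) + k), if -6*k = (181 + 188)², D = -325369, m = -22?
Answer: 376810/14937 ≈ 25.227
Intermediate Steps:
b(C, q) = -15 + q (b(C, q) = 7 + (q - 22) = 7 + (-22 + q) = -15 + q)
k = -45387/2 (k = -(181 + 188)²/6 = -⅙*369² = -⅙*136161 = -45387/2 ≈ -22694.)
(D - 239846)/(b(-407, 303) + k) = (-325369 - 239846)/((-15 + 303) - 45387/2) = -565215/(288 - 45387/2) = -565215/(-44811/2) = -565215*(-2/44811) = 376810/14937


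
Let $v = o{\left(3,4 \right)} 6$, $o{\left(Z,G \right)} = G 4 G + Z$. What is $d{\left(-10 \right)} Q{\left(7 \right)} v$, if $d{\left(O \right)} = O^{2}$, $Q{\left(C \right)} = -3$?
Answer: $-120600$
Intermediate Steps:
$o{\left(Z,G \right)} = Z + 4 G^{2}$ ($o{\left(Z,G \right)} = 4 G G + Z = 4 G^{2} + Z = Z + 4 G^{2}$)
$v = 402$ ($v = \left(3 + 4 \cdot 4^{2}\right) 6 = \left(3 + 4 \cdot 16\right) 6 = \left(3 + 64\right) 6 = 67 \cdot 6 = 402$)
$d{\left(-10 \right)} Q{\left(7 \right)} v = \left(-10\right)^{2} \left(-3\right) 402 = 100 \left(-3\right) 402 = \left(-300\right) 402 = -120600$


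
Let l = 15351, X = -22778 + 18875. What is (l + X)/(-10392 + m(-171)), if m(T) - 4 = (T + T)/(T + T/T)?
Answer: -973080/882809 ≈ -1.1023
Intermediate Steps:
X = -3903
m(T) = 4 + 2*T/(1 + T) (m(T) = 4 + (T + T)/(T + T/T) = 4 + (2*T)/(T + 1) = 4 + (2*T)/(1 + T) = 4 + 2*T/(1 + T))
(l + X)/(-10392 + m(-171)) = (15351 - 3903)/(-10392 + 2*(2 + 3*(-171))/(1 - 171)) = 11448/(-10392 + 2*(2 - 513)/(-170)) = 11448/(-10392 + 2*(-1/170)*(-511)) = 11448/(-10392 + 511/85) = 11448/(-882809/85) = 11448*(-85/882809) = -973080/882809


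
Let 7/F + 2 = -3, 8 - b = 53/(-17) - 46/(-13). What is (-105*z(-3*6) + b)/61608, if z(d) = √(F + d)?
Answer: 1675/13615368 - 7*I*√485/20536 ≈ 0.00012302 - 0.0075068*I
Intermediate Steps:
b = 1675/221 (b = 8 - (53/(-17) - 46/(-13)) = 8 - (53*(-1/17) - 46*(-1/13)) = 8 - (-53/17 + 46/13) = 8 - 1*93/221 = 8 - 93/221 = 1675/221 ≈ 7.5792)
F = -7/5 (F = 7/(-2 - 3) = 7/(-5) = 7*(-⅕) = -7/5 ≈ -1.4000)
z(d) = √(-7/5 + d)
(-105*z(-3*6) + b)/61608 = (-21*√(-35 + 25*(-3*6)) + 1675/221)/61608 = (-21*√(-35 + 25*(-18)) + 1675/221)*(1/61608) = (-21*√(-35 - 450) + 1675/221)*(1/61608) = (-21*√(-485) + 1675/221)*(1/61608) = (-21*I*√485 + 1675/221)*(1/61608) = (1675/221 - 21*I*√485)*(1/61608) = 1675/13615368 - 7*I*√485/20536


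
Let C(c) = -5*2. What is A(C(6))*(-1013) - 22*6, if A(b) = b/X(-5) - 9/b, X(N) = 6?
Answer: 19339/30 ≈ 644.63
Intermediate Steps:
C(c) = -10
A(b) = -9/b + b/6 (A(b) = b/6 - 9/b = -9/b + b/6)
A(C(6))*(-1013) - 22*6 = (-9/(-10) + (⅙)*(-10))*(-1013) - 22*6 = (-9*(-⅒) - 5/3)*(-1013) - 132 = (9/10 - 5/3)*(-1013) - 132 = -23/30*(-1013) - 132 = 23299/30 - 132 = 19339/30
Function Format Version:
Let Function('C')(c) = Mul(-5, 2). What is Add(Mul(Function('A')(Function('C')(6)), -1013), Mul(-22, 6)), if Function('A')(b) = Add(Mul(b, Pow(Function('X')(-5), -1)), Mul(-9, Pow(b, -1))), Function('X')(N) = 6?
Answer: Rational(19339, 30) ≈ 644.63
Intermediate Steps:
Function('C')(c) = -10
Function('A')(b) = Add(Mul(-9, Pow(b, -1)), Mul(Rational(1, 6), b)) (Function('A')(b) = Add(Mul(b, Pow(6, -1)), Mul(-9, Pow(b, -1))) = Add(Mul(b, Rational(1, 6)), Mul(-9, Pow(b, -1))) = Add(Mul(Rational(1, 6), b), Mul(-9, Pow(b, -1))) = Add(Mul(-9, Pow(b, -1)), Mul(Rational(1, 6), b)))
Add(Mul(Function('A')(Function('C')(6)), -1013), Mul(-22, 6)) = Add(Mul(Add(Mul(-9, Pow(-10, -1)), Mul(Rational(1, 6), -10)), -1013), Mul(-22, 6)) = Add(Mul(Add(Mul(-9, Rational(-1, 10)), Rational(-5, 3)), -1013), -132) = Add(Mul(Add(Rational(9, 10), Rational(-5, 3)), -1013), -132) = Add(Mul(Rational(-23, 30), -1013), -132) = Add(Rational(23299, 30), -132) = Rational(19339, 30)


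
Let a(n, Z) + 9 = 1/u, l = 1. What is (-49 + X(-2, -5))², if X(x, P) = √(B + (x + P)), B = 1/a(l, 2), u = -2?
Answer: 45484/19 - 294*I*√285/19 ≈ 2393.9 - 261.23*I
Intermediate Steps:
a(n, Z) = -19/2 (a(n, Z) = -9 + 1/(-2) = -9 - ½ = -19/2)
B = -2/19 (B = 1/(-19/2) = -2/19 ≈ -0.10526)
X(x, P) = √(-2/19 + P + x) (X(x, P) = √(-2/19 + (x + P)) = √(-2/19 + (P + x)) = √(-2/19 + P + x))
(-49 + X(-2, -5))² = (-49 + √(-38 + 361*(-5) + 361*(-2))/19)² = (-49 + √(-38 - 1805 - 722)/19)² = (-49 + √(-2565)/19)² = (-49 + (3*I*√285)/19)² = (-49 + 3*I*√285/19)²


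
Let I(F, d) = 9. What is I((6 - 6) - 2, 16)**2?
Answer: 81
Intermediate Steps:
I((6 - 6) - 2, 16)**2 = 9**2 = 81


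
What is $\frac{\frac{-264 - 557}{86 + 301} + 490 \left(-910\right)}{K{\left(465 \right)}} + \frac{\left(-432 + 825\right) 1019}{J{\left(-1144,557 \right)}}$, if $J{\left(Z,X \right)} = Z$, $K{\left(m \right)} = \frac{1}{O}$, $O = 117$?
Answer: $- \frac{2566390827593}{49192} \approx -5.2171 \cdot 10^{7}$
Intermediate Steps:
$K{\left(m \right)} = \frac{1}{117}$
$\frac{\frac{-264 - 557}{86 + 301} + 490 \left(-910\right)}{K{\left(465 \right)}} + \frac{\left(-432 + 825\right) 1019}{J{\left(-1144,557 \right)}} = \left(\frac{-264 - 557}{86 + 301} + 490 \left(-910\right)\right) \frac{1}{\frac{1}{117}} + \frac{\left(-432 + 825\right) 1019}{-1144} = \left(- \frac{821}{387} - 445900\right) 117 + 393 \cdot 1019 \left(- \frac{1}{1144}\right) = \left(\left(-821\right) \frac{1}{387} - 445900\right) 117 + 400467 \left(- \frac{1}{1144}\right) = \left(- \frac{821}{387} - 445900\right) 117 - \frac{400467}{1144} = \left(- \frac{172564121}{387}\right) 117 - \frac{400467}{1144} = - \frac{2243333573}{43} - \frac{400467}{1144} = - \frac{2566390827593}{49192}$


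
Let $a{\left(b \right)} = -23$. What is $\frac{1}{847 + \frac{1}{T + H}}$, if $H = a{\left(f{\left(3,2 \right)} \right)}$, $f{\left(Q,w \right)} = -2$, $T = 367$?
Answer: $\frac{344}{291369} \approx 0.0011806$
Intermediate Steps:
$H = -23$
$\frac{1}{847 + \frac{1}{T + H}} = \frac{1}{847 + \frac{1}{367 - 23}} = \frac{1}{847 + \frac{1}{344}} = \frac{1}{\frac{291369}{344}} = \frac{344}{291369}$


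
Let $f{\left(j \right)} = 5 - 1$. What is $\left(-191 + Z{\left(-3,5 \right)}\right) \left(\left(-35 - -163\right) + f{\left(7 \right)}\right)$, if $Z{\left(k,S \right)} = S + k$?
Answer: $-24948$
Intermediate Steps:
$f{\left(j \right)} = 4$ ($f{\left(j \right)} = 5 - 1 = 4$)
$\left(-191 + Z{\left(-3,5 \right)}\right) \left(\left(-35 - -163\right) + f{\left(7 \right)}\right) = \left(-191 + \left(5 - 3\right)\right) \left(\left(-35 - -163\right) + 4\right) = \left(-191 + 2\right) \left(\left(-35 + 163\right) + 4\right) = - 189 \left(128 + 4\right) = \left(-189\right) 132 = -24948$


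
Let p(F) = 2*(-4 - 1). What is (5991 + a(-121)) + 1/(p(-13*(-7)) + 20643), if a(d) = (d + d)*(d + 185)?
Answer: -195951600/20633 ≈ -9497.0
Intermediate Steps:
p(F) = -10 (p(F) = 2*(-5) = -10)
a(d) = 2*d*(185 + d) (a(d) = (2*d)*(185 + d) = 2*d*(185 + d))
(5991 + a(-121)) + 1/(p(-13*(-7)) + 20643) = (5991 + 2*(-121)*(185 - 121)) + 1/(-10 + 20643) = (5991 + 2*(-121)*64) + 1/20633 = (5991 - 15488) + 1/20633 = -9497 + 1/20633 = -195951600/20633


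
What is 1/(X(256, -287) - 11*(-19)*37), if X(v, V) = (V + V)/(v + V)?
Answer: 31/240297 ≈ 0.00012901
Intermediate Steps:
X(v, V) = 2*V/(V + v) (X(v, V) = (2*V)/(V + v) = 2*V/(V + v))
1/(X(256, -287) - 11*(-19)*37) = 1/(2*(-287)/(-287 + 256) - 11*(-19)*37) = 1/(2*(-287)/(-31) + 209*37) = 1/(2*(-287)*(-1/31) + 7733) = 1/(574/31 + 7733) = 1/(240297/31) = 31/240297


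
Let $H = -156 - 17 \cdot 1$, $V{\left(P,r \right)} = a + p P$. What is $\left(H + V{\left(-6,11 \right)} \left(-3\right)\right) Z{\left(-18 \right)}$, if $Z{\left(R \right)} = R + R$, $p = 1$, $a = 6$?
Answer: $6228$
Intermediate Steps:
$V{\left(P,r \right)} = 6 + P$ ($V{\left(P,r \right)} = 6 + 1 P = 6 + P$)
$H = -173$ ($H = -156 - 17 = -173$)
$Z{\left(R \right)} = 2 R$
$\left(H + V{\left(-6,11 \right)} \left(-3\right)\right) Z{\left(-18 \right)} = \left(-173 + \left(6 - 6\right) \left(-3\right)\right) 2 \left(-18\right) = \left(-173 + 0 \left(-3\right)\right) \left(-36\right) = \left(-173 + 0\right) \left(-36\right) = \left(-173\right) \left(-36\right) = 6228$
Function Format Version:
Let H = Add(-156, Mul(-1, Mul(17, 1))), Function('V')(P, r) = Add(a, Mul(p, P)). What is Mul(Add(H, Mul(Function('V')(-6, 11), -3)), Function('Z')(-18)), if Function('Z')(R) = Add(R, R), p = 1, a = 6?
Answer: 6228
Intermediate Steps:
Function('V')(P, r) = Add(6, P) (Function('V')(P, r) = Add(6, Mul(1, P)) = Add(6, P))
H = -173 (H = Add(-156, Mul(-1, 17)) = Add(-156, -17) = -173)
Function('Z')(R) = Mul(2, R)
Mul(Add(H, Mul(Function('V')(-6, 11), -3)), Function('Z')(-18)) = Mul(Add(-173, Mul(Add(6, -6), -3)), Mul(2, -18)) = Mul(Add(-173, Mul(0, -3)), -36) = Mul(Add(-173, 0), -36) = Mul(-173, -36) = 6228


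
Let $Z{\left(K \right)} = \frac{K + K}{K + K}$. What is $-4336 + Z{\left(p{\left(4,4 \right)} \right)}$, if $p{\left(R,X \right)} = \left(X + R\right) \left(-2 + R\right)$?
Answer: $-4335$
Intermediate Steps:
$p{\left(R,X \right)} = \left(-2 + R\right) \left(R + X\right)$ ($p{\left(R,X \right)} = \left(R + X\right) \left(-2 + R\right) = \left(-2 + R\right) \left(R + X\right)$)
$Z{\left(K \right)} = 1$ ($Z{\left(K \right)} = \frac{2 K}{2 K} = 2 K \frac{1}{2 K} = 1$)
$-4336 + Z{\left(p{\left(4,4 \right)} \right)} = -4336 + 1 = -4335$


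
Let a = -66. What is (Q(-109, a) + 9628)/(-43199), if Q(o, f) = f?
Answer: -9562/43199 ≈ -0.22135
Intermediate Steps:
(Q(-109, a) + 9628)/(-43199) = (-66 + 9628)/(-43199) = 9562*(-1/43199) = -9562/43199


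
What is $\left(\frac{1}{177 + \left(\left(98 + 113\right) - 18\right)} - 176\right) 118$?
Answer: $- \frac{3842021}{185} \approx -20768.0$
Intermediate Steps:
$\left(\frac{1}{177 + \left(\left(98 + 113\right) - 18\right)} - 176\right) 118 = \left(\frac{1}{177 + \left(211 - 18\right)} - 176\right) 118 = \left(\frac{1}{177 + 193} - 176\right) 118 = \left(\frac{1}{370} - 176\right) 118 = \left(- \frac{65119}{370}\right) 118 = - \frac{3842021}{185}$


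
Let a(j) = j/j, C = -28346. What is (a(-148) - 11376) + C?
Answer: -39721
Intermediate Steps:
a(j) = 1
(a(-148) - 11376) + C = (1 - 11376) - 28346 = -11375 - 28346 = -39721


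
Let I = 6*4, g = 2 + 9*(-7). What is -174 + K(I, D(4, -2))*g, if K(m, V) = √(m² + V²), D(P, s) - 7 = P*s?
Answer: -174 - 61*√577 ≈ -1639.3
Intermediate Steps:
g = -61 (g = 2 - 63 = -61)
I = 24
D(P, s) = 7 + P*s
K(m, V) = √(V² + m²)
-174 + K(I, D(4, -2))*g = -174 + √((7 + 4*(-2))² + 24²)*(-61) = -174 + √((7 - 8)² + 576)*(-61) = -174 + √((-1)² + 576)*(-61) = -174 + √(1 + 576)*(-61) = -174 + √577*(-61) = -174 - 61*√577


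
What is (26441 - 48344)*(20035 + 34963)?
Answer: -1204621194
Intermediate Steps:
(26441 - 48344)*(20035 + 34963) = -21903*54998 = -1204621194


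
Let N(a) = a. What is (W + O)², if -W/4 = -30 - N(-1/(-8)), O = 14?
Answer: 72361/4 ≈ 18090.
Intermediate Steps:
W = 241/2 (W = -4*(-30 - (-1)/(-8)) = -4*(-30 - (-1)*(-1)/8) = -4*(-30 - 1*⅛) = -4*(-30 - ⅛) = -4*(-241/8) = 241/2 ≈ 120.50)
(W + O)² = (241/2 + 14)² = (269/2)² = 72361/4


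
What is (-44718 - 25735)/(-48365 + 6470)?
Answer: 70453/41895 ≈ 1.6817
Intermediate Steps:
(-44718 - 25735)/(-48365 + 6470) = -70453/(-41895) = -70453*(-1/41895) = 70453/41895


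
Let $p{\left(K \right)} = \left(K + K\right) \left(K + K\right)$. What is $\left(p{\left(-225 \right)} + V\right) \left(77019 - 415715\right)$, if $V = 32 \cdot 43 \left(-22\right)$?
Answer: $-58332934688$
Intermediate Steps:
$V = -30272$ ($V = 1376 \left(-22\right) = -30272$)
$p{\left(K \right)} = 4 K^{2}$ ($p{\left(K \right)} = 2 K 2 K = 4 K^{2}$)
$\left(p{\left(-225 \right)} + V\right) \left(77019 - 415715\right) = \left(4 \left(-225\right)^{2} - 30272\right) \left(77019 - 415715\right) = \left(4 \cdot 50625 - 30272\right) \left(-338696\right) = \left(202500 - 30272\right) \left(-338696\right) = 172228 \left(-338696\right) = -58332934688$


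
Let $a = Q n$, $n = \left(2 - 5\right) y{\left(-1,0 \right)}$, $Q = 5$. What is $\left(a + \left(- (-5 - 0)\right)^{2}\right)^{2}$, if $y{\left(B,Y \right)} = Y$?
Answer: $625$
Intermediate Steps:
$n = 0$ ($n = \left(2 - 5\right) 0 = \left(-3\right) 0 = 0$)
$a = 0$ ($a = 5 \cdot 0 = 0$)
$\left(a + \left(- (-5 - 0)\right)^{2}\right)^{2} = \left(0 + \left(- (-5 - 0)\right)^{2}\right)^{2} = \left(0 + \left(- (-5 + 0)\right)^{2}\right)^{2} = \left(0 + \left(\left(-1\right) \left(-5\right)\right)^{2}\right)^{2} = \left(0 + 5^{2}\right)^{2} = \left(0 + 25\right)^{2} = 25^{2} = 625$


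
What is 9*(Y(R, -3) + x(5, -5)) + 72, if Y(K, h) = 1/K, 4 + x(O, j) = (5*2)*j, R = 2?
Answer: -819/2 ≈ -409.50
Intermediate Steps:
x(O, j) = -4 + 10*j (x(O, j) = -4 + (5*2)*j = -4 + 10*j)
9*(Y(R, -3) + x(5, -5)) + 72 = 9*(1/2 + (-4 + 10*(-5))) + 72 = 9*(1/2 + (-4 - 50)) + 72 = 9*(1/2 - 54) + 72 = 9*(-107/2) + 72 = -963/2 + 72 = -819/2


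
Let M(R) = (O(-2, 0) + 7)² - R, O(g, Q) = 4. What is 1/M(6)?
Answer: 1/115 ≈ 0.0086956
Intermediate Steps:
M(R) = 121 - R (M(R) = (4 + 7)² - R = 11² - R = 121 - R)
1/M(6) = 1/(121 - 1*6) = 1/(121 - 6) = 1/115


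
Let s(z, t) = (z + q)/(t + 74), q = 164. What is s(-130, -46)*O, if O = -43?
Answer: -731/14 ≈ -52.214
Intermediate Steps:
s(z, t) = (164 + z)/(74 + t) (s(z, t) = (z + 164)/(t + 74) = (164 + z)/(74 + t))
s(-130, -46)*O = ((164 - 130)/(74 - 46))*(-43) = (34/28)*(-43) = ((1/28)*34)*(-43) = (17/14)*(-43) = -731/14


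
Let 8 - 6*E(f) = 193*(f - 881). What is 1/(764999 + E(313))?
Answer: 1/783271 ≈ 1.2767e-6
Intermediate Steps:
E(f) = 170041/6 - 193*f/6 (E(f) = 4/3 - 193*(f - 881)/6 = 4/3 - 193*(-881 + f)/6 = 4/3 - (-170033 + 193*f)/6 = 4/3 + (170033/6 - 193*f/6) = 170041/6 - 193*f/6)
1/(764999 + E(313)) = 1/(764999 + (170041/6 - 193/6*313)) = 1/(764999 + (170041/6 - 60409/6)) = 1/(764999 + 18272) = 1/783271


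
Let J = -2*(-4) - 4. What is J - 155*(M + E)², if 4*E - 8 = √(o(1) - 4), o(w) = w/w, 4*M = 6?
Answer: -29851/16 - 1085*I*√3/4 ≈ -1865.7 - 469.82*I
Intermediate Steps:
M = 3/2 (M = (¼)*6 = 3/2 ≈ 1.5000)
o(w) = 1
J = 4 (J = 8 - 4 = 4)
E = 2 + I*√3/4 (E = 2 + √(1 - 4)/4 = 2 + √(-3)/4 = 2 + (I*√3)/4 = 2 + I*√3/4 ≈ 2.0 + 0.43301*I)
J - 155*(M + E)² = 4 - 155*(3/2 + (2 + I*√3/4))² = 4 - 155*(7/2 + I*√3/4)²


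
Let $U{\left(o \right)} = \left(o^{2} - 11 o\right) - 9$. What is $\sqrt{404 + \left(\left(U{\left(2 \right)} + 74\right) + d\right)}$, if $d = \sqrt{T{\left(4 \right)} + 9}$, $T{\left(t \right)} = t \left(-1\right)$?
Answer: $\sqrt{451 + \sqrt{5}} \approx 21.289$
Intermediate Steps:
$T{\left(t \right)} = - t$
$d = \sqrt{5}$ ($d = \sqrt{\left(-1\right) 4 + 9} = \sqrt{-4 + 9} = \sqrt{5} \approx 2.2361$)
$U{\left(o \right)} = -9 + o^{2} - 11 o$
$\sqrt{404 + \left(\left(U{\left(2 \right)} + 74\right) + d\right)} = \sqrt{404 + \left(\left(\left(-9 + 2^{2} - 22\right) + 74\right) + \sqrt{5}\right)} = \sqrt{404 + \left(\left(\left(-9 + 4 - 22\right) + 74\right) + \sqrt{5}\right)} = \sqrt{404 + \left(\left(-27 + 74\right) + \sqrt{5}\right)} = \sqrt{404 + \left(47 + \sqrt{5}\right)} = \sqrt{451 + \sqrt{5}}$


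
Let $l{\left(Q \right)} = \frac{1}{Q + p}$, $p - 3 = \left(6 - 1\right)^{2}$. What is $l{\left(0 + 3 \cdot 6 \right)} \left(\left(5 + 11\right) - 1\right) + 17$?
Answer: $\frac{797}{46} \approx 17.326$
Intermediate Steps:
$p = 28$ ($p = 3 + \left(6 - 1\right)^{2} = 3 + 5^{2} = 3 + 25 = 28$)
$l{\left(Q \right)} = \frac{1}{28 + Q}$ ($l{\left(Q \right)} = \frac{1}{Q + 28} = \frac{1}{28 + Q}$)
$l{\left(0 + 3 \cdot 6 \right)} \left(\left(5 + 11\right) - 1\right) + 17 = \frac{\left(5 + 11\right) - 1}{28 + \left(0 + 3 \cdot 6\right)} + 17 = \frac{16 - 1}{28 + \left(0 + 18\right)} + 17 = \frac{1}{28 + 18} \cdot 15 + 17 = \frac{1}{46} \cdot 15 + 17 = \frac{15}{46} + 17 = \frac{797}{46}$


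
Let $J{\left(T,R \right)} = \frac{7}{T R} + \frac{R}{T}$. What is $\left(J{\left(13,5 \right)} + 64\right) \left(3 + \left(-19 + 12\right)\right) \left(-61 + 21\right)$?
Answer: $\frac{134144}{13} \approx 10319.0$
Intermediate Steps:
$J{\left(T,R \right)} = \frac{R}{T} + \frac{7}{R T}$ ($J{\left(T,R \right)} = \frac{7}{R T} + \frac{R}{T} = \frac{R}{T} + \frac{7}{R T}$)
$\left(J{\left(13,5 \right)} + 64\right) \left(3 + \left(-19 + 12\right)\right) \left(-61 + 21\right) = \left(\frac{7 + 5^{2}}{5 \cdot 13} + 64\right) \left(3 + \left(-19 + 12\right)\right) \left(-61 + 21\right) = \left(\frac{1}{5} \cdot \frac{1}{13} \left(7 + 25\right) + 64\right) \left(3 - 7\right) \left(-40\right) = \left(\frac{1}{5} \cdot \frac{1}{13} \cdot 32 + 64\right) \left(\left(-4\right) \left(-40\right)\right) = \left(\frac{32}{65} + 64\right) 160 = \frac{4192}{65} \cdot 160 = \frac{134144}{13}$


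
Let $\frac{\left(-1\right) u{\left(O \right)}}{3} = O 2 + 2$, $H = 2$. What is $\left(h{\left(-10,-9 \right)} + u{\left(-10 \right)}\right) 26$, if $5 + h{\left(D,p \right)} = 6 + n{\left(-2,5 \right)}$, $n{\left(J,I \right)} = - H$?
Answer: $1378$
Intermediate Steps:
$n{\left(J,I \right)} = -2$ ($n{\left(J,I \right)} = \left(-1\right) 2 = -2$)
$h{\left(D,p \right)} = -1$ ($h{\left(D,p \right)} = -5 + \left(6 - 2\right) = -5 + 4 = -1$)
$u{\left(O \right)} = -6 - 6 O$ ($u{\left(O \right)} = - 3 \left(O 2 + 2\right) = - 3 \left(2 O + 2\right) = - 3 \left(2 + 2 O\right) = -6 - 6 O$)
$\left(h{\left(-10,-9 \right)} + u{\left(-10 \right)}\right) 26 = \left(-1 - -54\right) 26 = \left(-1 + \left(-6 + 60\right)\right) 26 = \left(-1 + 54\right) 26 = 53 \cdot 26 = 1378$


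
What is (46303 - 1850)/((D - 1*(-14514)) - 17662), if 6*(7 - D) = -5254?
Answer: -133359/6796 ≈ -19.623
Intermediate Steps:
D = 2648/3 (D = 7 - ⅙*(-5254) = 7 + 2627/3 = 2648/3 ≈ 882.67)
(46303 - 1850)/((D - 1*(-14514)) - 17662) = (46303 - 1850)/((2648/3 - 1*(-14514)) - 17662) = 44453/((2648/3 + 14514) - 17662) = 44453/(46190/3 - 17662) = 44453/(-6796/3) = 44453*(-3/6796) = -133359/6796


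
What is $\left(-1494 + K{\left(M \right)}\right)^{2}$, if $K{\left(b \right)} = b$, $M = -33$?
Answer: $2331729$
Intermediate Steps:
$\left(-1494 + K{\left(M \right)}\right)^{2} = \left(-1494 - 33\right)^{2} = \left(-1527\right)^{2} = 2331729$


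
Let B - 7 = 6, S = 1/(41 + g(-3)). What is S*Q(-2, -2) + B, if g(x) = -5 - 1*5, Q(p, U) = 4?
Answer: 407/31 ≈ 13.129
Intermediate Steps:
g(x) = -10 (g(x) = -5 - 5 = -10)
S = 1/31 (S = 1/(41 - 10) = 1/31 ≈ 0.032258)
B = 13 (B = 7 + 6 = 13)
S*Q(-2, -2) + B = (1/31)*4 + 13 = 4/31 + 13 = 407/31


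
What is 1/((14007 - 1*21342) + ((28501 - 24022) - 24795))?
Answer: -1/27651 ≈ -3.6165e-5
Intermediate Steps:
1/((14007 - 1*21342) + ((28501 - 24022) - 24795)) = 1/((14007 - 21342) + (4479 - 24795)) = 1/(-7335 - 20316) = 1/(-27651) = -1/27651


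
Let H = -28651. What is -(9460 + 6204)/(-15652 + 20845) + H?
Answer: -148800307/5193 ≈ -28654.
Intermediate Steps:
-(9460 + 6204)/(-15652 + 20845) + H = -(9460 + 6204)/(-15652 + 20845) - 28651 = -15664/5193 - 28651 = -148800307/5193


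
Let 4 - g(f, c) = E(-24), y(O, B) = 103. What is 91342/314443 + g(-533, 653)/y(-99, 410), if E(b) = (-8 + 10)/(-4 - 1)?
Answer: 53958876/161938145 ≈ 0.33321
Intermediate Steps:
E(b) = -2/5 (E(b) = 2/(-5) = 2*(-1/5) = -2/5)
g(f, c) = 22/5 (g(f, c) = 4 - 1*(-2/5) = 4 + 2/5 = 22/5)
91342/314443 + g(-533, 653)/y(-99, 410) = 91342/314443 + (22/5)/103 = 91342*(1/314443) + (22/5)*(1/103) = 91342/314443 + 22/515 = 53958876/161938145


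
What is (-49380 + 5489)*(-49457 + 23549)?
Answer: 1137128028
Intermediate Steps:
(-49380 + 5489)*(-49457 + 23549) = -43891*(-25908) = 1137128028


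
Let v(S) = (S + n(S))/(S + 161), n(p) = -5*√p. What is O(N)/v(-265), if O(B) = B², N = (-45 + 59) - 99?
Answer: 75140/29 - 75140*I*√265/1537 ≈ 2591.0 - 795.83*I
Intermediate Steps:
N = -85 (N = 14 - 99 = -85)
v(S) = (S - 5*√S)/(161 + S) (v(S) = (S - 5*√S)/(S + 161) = (S - 5*√S)/(161 + S))
O(N)/v(-265) = (-85)²/(((-265 - 5*I*√265)/(161 - 265))) = 7225/(((-265 - 5*I*√265)/(-104))) = 7225/((-(-265 - 5*I*√265)/104)) = 7225/(265/104 + 5*I*√265/104)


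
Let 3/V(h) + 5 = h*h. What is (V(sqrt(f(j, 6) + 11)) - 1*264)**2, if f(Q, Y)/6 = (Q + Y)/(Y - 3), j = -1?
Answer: 17816841/256 ≈ 69597.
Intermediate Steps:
f(Q, Y) = 6*(Q + Y)/(-3 + Y) (f(Q, Y) = 6*((Q + Y)/(Y - 3)) = 6*((Q + Y)/(-3 + Y)) = 6*(Q + Y)/(-3 + Y))
V(h) = 3/(-5 + h**2) (V(h) = 3/(-5 + h*h) = 3/(-5 + h**2))
(V(sqrt(f(j, 6) + 11)) - 1*264)**2 = (3/(-5 + (sqrt(6*(-1 + 6)/(-3 + 6) + 11))**2) - 1*264)**2 = (3/(-5 + (sqrt(6*5/3 + 11))**2) - 264)**2 = (3/(-5 + (sqrt(6*(1/3)*5 + 11))**2) - 264)**2 = (3/(-5 + (sqrt(10 + 11))**2) - 264)**2 = (3/(-5 + (sqrt(21))**2) - 264)**2 = (3/(-5 + 21) - 264)**2 = (3/16 - 264)**2 = (-4221/16)**2 = 17816841/256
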